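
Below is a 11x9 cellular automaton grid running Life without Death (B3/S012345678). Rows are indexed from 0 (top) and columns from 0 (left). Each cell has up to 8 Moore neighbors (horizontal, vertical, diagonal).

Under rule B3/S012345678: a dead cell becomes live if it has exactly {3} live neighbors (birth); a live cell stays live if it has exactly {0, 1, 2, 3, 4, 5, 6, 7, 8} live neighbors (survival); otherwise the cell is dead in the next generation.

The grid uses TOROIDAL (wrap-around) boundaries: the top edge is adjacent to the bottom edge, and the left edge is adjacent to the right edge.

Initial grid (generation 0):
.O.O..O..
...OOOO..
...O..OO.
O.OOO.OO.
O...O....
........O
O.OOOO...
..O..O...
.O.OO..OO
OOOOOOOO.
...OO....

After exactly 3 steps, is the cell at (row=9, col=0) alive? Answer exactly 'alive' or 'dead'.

Answer: alive

Derivation:
Simulating step by step:
Generation 0 (given above): 41 live cells
Generation 1: 55 live cells
.O.O..O..
...OOOO..
...O..OOO
OOOOO.OO.
OO..OO.O.
OO...O..O
OOOOOO...
O.O..OO.O
.O.OO..OO
OOOOOOOO.
O..OO..O.
Generation 2: 59 live cells
.O.O..OO.
...OOOO..
OO.O..OOO
OOOOO.OO.
OO..OO.O.
OO...O..O
OOOOOO.O.
O.O..OO.O
.O.OO..OO
OOOOOOOO.
O..OO..O.
Generation 3: 62 live cells
.O.O..OOO
.O.OOOO..
OO.O..OOO
OOOOO.OO.
OO..OO.O.
OO...O.OO
OOOOOO.O.
O.O..OO.O
.O.OO..OO
OOOOOOOO.
O..OO..O.

Cell (9,0) at generation 3: 1 -> alive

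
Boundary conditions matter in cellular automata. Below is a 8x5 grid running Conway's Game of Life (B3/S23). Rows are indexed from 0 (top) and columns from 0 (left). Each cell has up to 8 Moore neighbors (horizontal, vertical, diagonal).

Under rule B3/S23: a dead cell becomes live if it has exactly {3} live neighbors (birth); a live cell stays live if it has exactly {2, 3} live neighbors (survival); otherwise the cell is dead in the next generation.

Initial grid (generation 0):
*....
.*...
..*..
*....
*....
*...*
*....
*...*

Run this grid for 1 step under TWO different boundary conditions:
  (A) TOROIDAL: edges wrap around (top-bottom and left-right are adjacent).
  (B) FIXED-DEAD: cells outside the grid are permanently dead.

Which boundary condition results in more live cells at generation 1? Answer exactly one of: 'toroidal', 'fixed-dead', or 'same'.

Under TOROIDAL boundary, generation 1:
**..*
.*...
.*...
.*...
**...
**..*
.*...
**..*
Population = 15

Under FIXED-DEAD boundary, generation 1:
.....
.*...
.*...
.*...
**...
**...
**...
.....
Population = 9

Comparison: toroidal=15, fixed-dead=9 -> toroidal

Answer: toroidal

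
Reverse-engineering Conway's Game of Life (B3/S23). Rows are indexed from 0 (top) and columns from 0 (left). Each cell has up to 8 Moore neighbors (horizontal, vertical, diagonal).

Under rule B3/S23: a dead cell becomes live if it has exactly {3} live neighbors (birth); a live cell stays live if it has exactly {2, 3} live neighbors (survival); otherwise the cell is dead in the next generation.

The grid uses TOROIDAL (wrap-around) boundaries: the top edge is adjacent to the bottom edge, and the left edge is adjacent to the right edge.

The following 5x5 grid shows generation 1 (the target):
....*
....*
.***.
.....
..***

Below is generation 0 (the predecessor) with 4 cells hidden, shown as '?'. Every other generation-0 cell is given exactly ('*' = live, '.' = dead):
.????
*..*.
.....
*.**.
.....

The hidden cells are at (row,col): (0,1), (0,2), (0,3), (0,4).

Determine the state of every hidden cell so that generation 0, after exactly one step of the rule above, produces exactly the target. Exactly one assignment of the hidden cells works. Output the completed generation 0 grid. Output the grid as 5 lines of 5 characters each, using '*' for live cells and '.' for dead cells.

Answer: ...*.
*..*.
.....
*.**.
.....

Derivation:
Hidden generation-0 cells (in order): (0,1), (0,2), (0,3), (0,4).
A hidden cell only influences target cells in its own 3x3 neighborhood. Try each of the 2^4 = 16 assignments, step the completed generation 0 forward once under B3/S23, and compare with the target:
  (0,1)=. (0,2)=. (0,3)=. (0,4)=. -> step gives (0,4)='.' but target has '*' -> reject
  (0,1)=. (0,2)=. (0,3)=. (0,4)=* -> step gives (4,2)='.' but target has '*' -> reject
  (0,1)=. (0,2)=. (0,3)=* (0,4)=. -> step reproduces the target at every cell -> ACCEPT
  (0,1)=. (0,2)=. (0,3)=* (0,4)=* -> step gives (0,3)='*' but target has '.' -> reject
  (0,1)=. (0,2)=* (0,3)=. (0,4)=. -> step gives (0,4)='.' but target has '*' -> reject
  (0,1)=. (0,2)=* (0,3)=. (0,4)=* -> step gives (0,3)='*' but target has '.' -> reject
  (0,1)=. (0,2)=* (0,3)=* (0,4)=. -> step gives (0,2)='*' but target has '.' -> reject
  (0,1)=. (0,2)=* (0,3)=* (0,4)=* -> step gives (0,2)='*' but target has '.' -> reject
  (0,1)=* (0,2)=. (0,3)=. (0,4)=. -> step gives (0,4)='.' but target has '*' -> reject
  (0,1)=* (0,2)=. (0,3)=. (0,4)=* -> step gives (0,0)='*' but target has '.' -> reject
  (0,1)=* (0,2)=. (0,3)=* (0,4)=. -> step gives (0,2)='*' but target has '.' -> reject
  (0,1)=* (0,2)=. (0,3)=* (0,4)=* -> step gives (0,0)='*' but target has '.' -> reject
  (0,1)=* (0,2)=* (0,3)=. (0,4)=. -> step gives (0,1)='*' but target has '.' -> reject
  (0,1)=* (0,2)=* (0,3)=. (0,4)=* -> step gives (0,0)='*' but target has '.' -> reject
  (0,1)=* (0,2)=* (0,3)=* (0,4)=. -> step gives (0,1)='*' but target has '.' -> reject
  (0,1)=* (0,2)=* (0,3)=* (0,4)=* -> step gives (0,0)='*' but target has '.' -> reject
Unique solution: (0,1)=dead, (0,2)=dead, (0,3)=live, (0,4)=dead.
Check: live-neighbor counts of every cell in the completed generation 0:
11213
01213
23334
02112
12333
Applying B3/S23 to generation 0 with these counts gives:
....*
....*
.***.
.....
..***
which matches the target exactly.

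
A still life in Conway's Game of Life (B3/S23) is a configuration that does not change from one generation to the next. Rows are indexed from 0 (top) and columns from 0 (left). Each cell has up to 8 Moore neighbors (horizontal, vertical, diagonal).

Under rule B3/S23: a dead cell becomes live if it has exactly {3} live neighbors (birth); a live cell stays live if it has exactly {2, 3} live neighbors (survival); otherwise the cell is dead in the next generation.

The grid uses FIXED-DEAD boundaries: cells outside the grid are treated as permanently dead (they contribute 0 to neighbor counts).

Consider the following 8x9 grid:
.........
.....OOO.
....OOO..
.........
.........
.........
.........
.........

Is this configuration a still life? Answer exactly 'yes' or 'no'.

Answer: no

Derivation:
Compute generation 1 and compare to generation 0 (given above):
Generation 1:
......O..
....O..O.
....O..O.
.....O...
.........
.........
.........
.........
Cell (0,6) differs: gen0=0 vs gen1=1 -> NOT a still life.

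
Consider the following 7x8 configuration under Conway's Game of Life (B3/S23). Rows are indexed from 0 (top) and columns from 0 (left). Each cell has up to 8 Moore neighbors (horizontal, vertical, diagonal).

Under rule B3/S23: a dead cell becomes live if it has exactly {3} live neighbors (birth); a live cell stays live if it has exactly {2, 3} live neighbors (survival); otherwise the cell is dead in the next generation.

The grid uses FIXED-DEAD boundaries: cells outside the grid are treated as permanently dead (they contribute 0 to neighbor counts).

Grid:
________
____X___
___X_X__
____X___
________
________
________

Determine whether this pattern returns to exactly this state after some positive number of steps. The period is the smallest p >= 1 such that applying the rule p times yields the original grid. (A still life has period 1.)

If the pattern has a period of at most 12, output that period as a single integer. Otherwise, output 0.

Answer: 1

Derivation:
Simulating and comparing each generation to the original:
Gen 0 (original, given above): 4 live cells
Gen 1: 4 live cells, MATCHES original -> period = 1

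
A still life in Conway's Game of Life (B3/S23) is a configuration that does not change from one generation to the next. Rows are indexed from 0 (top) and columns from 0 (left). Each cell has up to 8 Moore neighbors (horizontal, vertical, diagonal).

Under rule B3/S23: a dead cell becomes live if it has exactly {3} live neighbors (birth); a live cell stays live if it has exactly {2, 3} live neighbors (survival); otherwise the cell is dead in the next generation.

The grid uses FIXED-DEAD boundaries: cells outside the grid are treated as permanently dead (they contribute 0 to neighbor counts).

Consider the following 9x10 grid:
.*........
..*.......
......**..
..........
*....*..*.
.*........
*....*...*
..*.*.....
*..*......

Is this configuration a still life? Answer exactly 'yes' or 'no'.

Answer: no

Derivation:
Compute generation 1 and compare to generation 0 (given above):
Generation 1:
..........
..........
..........
......**..
..........
**........
.*........
.*.**.....
...*......
Cell (0,1) differs: gen0=1 vs gen1=0 -> NOT a still life.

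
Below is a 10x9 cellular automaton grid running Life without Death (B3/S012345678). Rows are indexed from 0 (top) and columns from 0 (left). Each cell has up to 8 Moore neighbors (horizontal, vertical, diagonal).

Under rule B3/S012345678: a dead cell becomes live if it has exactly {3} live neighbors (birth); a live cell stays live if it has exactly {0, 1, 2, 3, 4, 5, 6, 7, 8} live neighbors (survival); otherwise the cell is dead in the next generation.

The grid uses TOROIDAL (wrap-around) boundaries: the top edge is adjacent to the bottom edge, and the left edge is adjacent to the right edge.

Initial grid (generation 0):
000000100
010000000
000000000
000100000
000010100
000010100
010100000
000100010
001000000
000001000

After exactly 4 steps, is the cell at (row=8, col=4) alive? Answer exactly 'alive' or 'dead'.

Simulating step by step:
Generation 0 (given above): 13 live cells
Generation 1: 17 live cells
000000100
010000000
000000000
000100000
000110100
000110100
011110000
000100010
001000000
000001000
Generation 2: 22 live cells
000000100
010000000
000000000
000110000
001110100
000110100
011111000
010110010
001000000
000001000
Generation 3: 29 live cells
000000100
010000000
000000000
001111000
001110100
010110100
011111100
010111010
001110000
000001000
Generation 4: 39 live cells
000000100
010000000
001110000
001111000
011110100
010110110
111111110
010111010
001110100
000111000

Cell (8,4) at generation 4: 1 -> alive

Answer: alive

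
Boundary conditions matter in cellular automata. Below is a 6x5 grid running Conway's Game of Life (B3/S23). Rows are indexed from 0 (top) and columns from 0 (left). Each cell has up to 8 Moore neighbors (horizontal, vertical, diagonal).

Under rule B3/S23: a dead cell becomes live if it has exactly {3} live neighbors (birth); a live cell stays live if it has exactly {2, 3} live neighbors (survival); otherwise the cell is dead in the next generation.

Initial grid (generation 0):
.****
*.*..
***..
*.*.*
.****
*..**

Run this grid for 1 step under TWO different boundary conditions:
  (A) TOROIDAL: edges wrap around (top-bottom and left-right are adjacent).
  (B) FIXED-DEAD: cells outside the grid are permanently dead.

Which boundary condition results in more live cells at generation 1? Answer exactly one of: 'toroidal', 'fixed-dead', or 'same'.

Under TOROIDAL boundary, generation 1:
.....
.....
..*..
.....
.....
.....
Population = 1

Under FIXED-DEAD boundary, generation 1:
.***.
*....
*.*..
*...*
*....
.*..*
Population = 11

Comparison: toroidal=1, fixed-dead=11 -> fixed-dead

Answer: fixed-dead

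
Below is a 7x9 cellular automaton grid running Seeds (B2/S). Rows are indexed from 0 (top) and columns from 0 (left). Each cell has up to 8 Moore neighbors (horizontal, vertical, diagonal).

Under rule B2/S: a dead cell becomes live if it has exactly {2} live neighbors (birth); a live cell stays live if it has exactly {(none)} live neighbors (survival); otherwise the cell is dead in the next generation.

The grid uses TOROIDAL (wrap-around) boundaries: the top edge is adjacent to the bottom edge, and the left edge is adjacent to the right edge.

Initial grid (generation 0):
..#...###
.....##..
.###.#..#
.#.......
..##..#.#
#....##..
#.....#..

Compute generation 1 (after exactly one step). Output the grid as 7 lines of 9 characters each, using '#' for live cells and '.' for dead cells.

Answer: ##.......
.........
.......#.
.....##.#
....#....
..###....
.........

Derivation:
Simulating step by step:
Generation 0 (given above): 21 live cells
Generation 1: 10 live cells
(generation 1 grid is the final answer)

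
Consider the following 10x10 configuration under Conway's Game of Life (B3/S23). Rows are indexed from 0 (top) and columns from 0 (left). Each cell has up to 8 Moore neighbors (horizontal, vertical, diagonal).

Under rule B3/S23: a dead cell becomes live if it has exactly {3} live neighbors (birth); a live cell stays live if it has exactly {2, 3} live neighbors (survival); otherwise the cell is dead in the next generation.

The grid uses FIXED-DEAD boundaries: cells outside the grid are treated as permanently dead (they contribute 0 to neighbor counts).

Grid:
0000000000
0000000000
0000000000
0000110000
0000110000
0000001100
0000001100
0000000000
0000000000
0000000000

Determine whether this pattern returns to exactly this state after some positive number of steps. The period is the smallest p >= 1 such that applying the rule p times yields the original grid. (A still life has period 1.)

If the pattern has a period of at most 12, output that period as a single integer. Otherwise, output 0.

Answer: 2

Derivation:
Simulating and comparing each generation to the original:
Gen 0 (original, given above): 8 live cells
Gen 1: 6 live cells, differs from original
Gen 2: 8 live cells, MATCHES original -> period = 2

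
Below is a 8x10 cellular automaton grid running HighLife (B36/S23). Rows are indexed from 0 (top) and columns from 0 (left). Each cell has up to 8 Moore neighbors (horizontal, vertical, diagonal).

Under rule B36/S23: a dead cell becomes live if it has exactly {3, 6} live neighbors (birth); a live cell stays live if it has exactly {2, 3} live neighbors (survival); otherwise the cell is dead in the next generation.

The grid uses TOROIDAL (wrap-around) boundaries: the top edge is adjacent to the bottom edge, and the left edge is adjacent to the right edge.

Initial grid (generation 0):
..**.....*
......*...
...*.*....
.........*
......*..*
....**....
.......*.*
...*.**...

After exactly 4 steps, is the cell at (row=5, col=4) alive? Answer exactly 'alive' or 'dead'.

Simulating step by step:
Generation 0 (given above): 16 live cells
Generation 1: 17 live cells
..*****...
..***.....
..........
..........
.....*....
.....**.*.
..........
..***.*.*.
Generation 2: 15 live cells
.*....**..
..*.......
...*......
..........
.....**...
.....**...
...**.*...
..*...**..
Generation 3: 12 live cells
.**...**..
..*.......
..........
..........
.....**...
.......*..
...**.....
..**......
Generation 4: 12 live cells
.*........
.**.......
..........
..........
......*...
....***...
..***.....
.*..*.....

Cell (5,4) at generation 4: 1 -> alive

Answer: alive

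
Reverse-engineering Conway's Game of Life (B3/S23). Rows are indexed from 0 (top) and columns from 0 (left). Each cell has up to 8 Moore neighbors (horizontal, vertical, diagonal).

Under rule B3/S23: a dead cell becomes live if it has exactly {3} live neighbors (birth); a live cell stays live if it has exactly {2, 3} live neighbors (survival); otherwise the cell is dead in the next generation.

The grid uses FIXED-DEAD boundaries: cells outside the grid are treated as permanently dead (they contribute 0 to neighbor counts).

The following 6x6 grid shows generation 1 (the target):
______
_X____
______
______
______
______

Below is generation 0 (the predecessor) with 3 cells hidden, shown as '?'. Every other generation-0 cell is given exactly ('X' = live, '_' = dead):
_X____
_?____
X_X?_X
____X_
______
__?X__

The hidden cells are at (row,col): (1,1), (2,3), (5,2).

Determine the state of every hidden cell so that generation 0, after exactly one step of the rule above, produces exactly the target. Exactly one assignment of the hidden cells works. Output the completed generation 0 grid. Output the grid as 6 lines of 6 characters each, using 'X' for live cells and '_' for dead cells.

Answer: _X____
______
X_X__X
____X_
______
___X__

Derivation:
Hidden generation-0 cells (in order): (1,1), (2,3), (5,2).
A hidden cell only influences target cells in its own 3x3 neighborhood. Try each of the 2^3 = 8 assignments, step the completed generation 0 forward once under B3/S23, and compare with the target:
  (1,1)=_ (2,3)=_ (5,2)=_ -> step reproduces the target at every cell -> ACCEPT
  (1,1)=_ (2,3)=_ (5,2)=X -> step gives (4,3)='X' but target has '_' -> reject
  (1,1)=_ (2,3)=X (5,2)=_ -> step gives (1,2)='X' but target has '_' -> reject
  (1,1)=_ (2,3)=X (5,2)=X -> step gives (1,2)='X' but target has '_' -> reject
  (1,1)=X (2,3)=_ (5,2)=_ -> step gives (1,0)='X' but target has '_' -> reject
  (1,1)=X (2,3)=_ (5,2)=X -> step gives (1,0)='X' but target has '_' -> reject
  (1,1)=X (2,3)=X (5,2)=_ -> step gives (1,0)='X' but target has '_' -> reject
  (1,1)=X (2,3)=X (5,2)=X -> step gives (1,0)='X' but target has '_' -> reject
Unique solution: (1,1)=dead, (2,3)=dead, (5,2)=dead.
Check: live-neighbor counts of every cell in the completed generation 0:
101000
232111
020221
121212
001221
001010
Applying B3/S23 to generation 0 with these counts gives:
______
_X____
______
______
______
______
which matches the target exactly.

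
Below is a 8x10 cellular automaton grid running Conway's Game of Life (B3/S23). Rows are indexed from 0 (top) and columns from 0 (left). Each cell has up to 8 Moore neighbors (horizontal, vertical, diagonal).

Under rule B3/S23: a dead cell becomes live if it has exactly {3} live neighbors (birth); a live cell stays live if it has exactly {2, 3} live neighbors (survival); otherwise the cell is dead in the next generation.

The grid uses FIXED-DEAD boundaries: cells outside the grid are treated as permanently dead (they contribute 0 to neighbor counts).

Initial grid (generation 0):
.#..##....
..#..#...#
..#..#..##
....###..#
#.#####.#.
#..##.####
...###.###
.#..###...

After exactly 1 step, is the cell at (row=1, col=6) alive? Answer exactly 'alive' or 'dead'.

Simulating step by step:
Generation 0 (given above): 38 live cells
Generation 1: 24 live cells
....##....
.###.##.##
...#....##
.##......#
.##.......
.#........
..#......#
...#..###.

Cell (1,6) at generation 1: 1 -> alive

Answer: alive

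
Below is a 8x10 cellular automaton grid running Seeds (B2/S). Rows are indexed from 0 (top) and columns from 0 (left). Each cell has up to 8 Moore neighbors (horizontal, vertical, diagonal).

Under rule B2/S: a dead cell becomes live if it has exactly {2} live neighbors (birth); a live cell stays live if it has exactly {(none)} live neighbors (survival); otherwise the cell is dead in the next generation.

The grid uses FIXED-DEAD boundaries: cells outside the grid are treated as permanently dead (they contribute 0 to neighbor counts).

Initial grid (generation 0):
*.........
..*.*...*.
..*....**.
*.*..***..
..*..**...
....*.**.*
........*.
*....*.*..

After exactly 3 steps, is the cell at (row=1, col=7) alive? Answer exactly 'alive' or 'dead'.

Answer: alive

Derivation:
Simulating step by step:
Generation 0 (given above): 23 live cells
Generation 1: 11 live cells
.*.*......
.........*
....*....*
....*.....
..........
...*......
....*....*
......*.*.
Generation 2: 20 live cells
..*.......
..***...*.
...*.*..*.
...*.*....
...**.....
....*.....
...*.*.**.
.....*.*.*
Generation 3: 16 live cells
.*..*.....
.*...*.*.*
......**.*
......*...
..*.......
..*...***.
.........*
..........

Cell (1,7) at generation 3: 1 -> alive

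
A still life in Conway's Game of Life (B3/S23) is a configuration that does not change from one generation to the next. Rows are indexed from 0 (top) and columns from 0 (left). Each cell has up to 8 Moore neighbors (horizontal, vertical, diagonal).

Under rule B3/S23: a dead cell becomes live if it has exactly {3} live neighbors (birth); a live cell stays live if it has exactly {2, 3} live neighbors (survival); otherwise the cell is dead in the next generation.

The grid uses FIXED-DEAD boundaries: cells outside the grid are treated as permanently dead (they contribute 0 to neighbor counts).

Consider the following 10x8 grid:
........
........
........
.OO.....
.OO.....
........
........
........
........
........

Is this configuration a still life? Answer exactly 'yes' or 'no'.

Compute generation 1 and compare to generation 0 (given above):
Generation 1:
........
........
........
.OO.....
.OO.....
........
........
........
........
........
The grids are IDENTICAL -> still life.

Answer: yes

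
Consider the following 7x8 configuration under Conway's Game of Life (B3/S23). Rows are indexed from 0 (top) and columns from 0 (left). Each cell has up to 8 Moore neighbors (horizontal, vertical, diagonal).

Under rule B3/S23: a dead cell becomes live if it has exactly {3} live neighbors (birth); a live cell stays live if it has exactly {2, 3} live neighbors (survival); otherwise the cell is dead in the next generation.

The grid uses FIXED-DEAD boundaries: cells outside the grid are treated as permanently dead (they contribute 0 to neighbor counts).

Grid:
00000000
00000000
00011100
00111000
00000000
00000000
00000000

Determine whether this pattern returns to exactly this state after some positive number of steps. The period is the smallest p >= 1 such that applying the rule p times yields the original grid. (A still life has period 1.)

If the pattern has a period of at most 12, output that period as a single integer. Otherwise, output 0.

Answer: 2

Derivation:
Simulating and comparing each generation to the original:
Gen 0 (original, given above): 6 live cells
Gen 1: 6 live cells, differs from original
Gen 2: 6 live cells, MATCHES original -> period = 2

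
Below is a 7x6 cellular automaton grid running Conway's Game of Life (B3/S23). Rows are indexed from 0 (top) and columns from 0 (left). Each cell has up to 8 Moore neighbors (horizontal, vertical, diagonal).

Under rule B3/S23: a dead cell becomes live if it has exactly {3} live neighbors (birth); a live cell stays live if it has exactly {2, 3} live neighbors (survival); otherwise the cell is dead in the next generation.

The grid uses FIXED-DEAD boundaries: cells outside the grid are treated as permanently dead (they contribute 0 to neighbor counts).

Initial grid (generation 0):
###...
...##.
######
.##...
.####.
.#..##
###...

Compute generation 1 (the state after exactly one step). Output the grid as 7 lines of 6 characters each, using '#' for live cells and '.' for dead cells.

Simulating step by step:
Generation 0 (given above): 23 live cells
Generation 1: 15 live cells
(generation 1 grid is the final answer)

Answer: .###..
.....#
#....#
.....#
#...##
....##
###...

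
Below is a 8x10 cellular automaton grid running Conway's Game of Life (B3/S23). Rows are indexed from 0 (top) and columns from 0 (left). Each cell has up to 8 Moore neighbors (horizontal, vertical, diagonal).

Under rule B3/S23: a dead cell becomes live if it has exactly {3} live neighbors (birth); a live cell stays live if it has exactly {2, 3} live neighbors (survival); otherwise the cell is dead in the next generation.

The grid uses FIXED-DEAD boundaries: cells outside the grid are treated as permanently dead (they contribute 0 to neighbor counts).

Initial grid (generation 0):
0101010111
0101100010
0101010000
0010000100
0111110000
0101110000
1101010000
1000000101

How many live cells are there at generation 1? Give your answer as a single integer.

Simulating step by step:
Generation 0 (given above): 31 live cells
Generation 1: 27 live cells
0001000111
1101011111
0101000000
0000011000
0100011000
0000001000
1101011000
1100000000
Population at generation 1: 27

Answer: 27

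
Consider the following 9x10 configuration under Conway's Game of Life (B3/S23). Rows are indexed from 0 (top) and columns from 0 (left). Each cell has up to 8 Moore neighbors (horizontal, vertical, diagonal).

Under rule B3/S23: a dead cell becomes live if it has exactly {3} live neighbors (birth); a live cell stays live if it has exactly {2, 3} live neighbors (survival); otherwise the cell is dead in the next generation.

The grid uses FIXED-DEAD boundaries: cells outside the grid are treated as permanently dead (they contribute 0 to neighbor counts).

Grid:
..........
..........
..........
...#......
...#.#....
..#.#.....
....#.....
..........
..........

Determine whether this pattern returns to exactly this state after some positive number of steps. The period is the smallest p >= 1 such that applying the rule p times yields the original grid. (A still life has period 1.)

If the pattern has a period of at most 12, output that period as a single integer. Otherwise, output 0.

Simulating and comparing each generation to the original:
Gen 0 (original, given above): 6 live cells
Gen 1: 6 live cells, differs from original
Gen 2: 6 live cells, MATCHES original -> period = 2

Answer: 2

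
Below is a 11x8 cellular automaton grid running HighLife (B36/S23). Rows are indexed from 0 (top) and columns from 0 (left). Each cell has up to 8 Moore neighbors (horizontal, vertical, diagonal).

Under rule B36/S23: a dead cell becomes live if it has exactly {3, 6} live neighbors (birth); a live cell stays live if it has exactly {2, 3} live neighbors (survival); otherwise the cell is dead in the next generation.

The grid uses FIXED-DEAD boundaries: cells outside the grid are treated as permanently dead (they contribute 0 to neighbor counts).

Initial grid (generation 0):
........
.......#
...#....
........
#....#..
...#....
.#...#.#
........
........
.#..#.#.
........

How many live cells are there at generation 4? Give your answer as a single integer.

Answer: 0

Derivation:
Simulating step by step:
Generation 0 (given above): 11 live cells
Generation 1: 2 live cells
........
........
........
........
........
....#.#.
........
........
........
........
........
Generation 2: 0 live cells
........
........
........
........
........
........
........
........
........
........
........
Generation 3: 0 live cells
........
........
........
........
........
........
........
........
........
........
........
Generation 4: 0 live cells
........
........
........
........
........
........
........
........
........
........
........
Population at generation 4: 0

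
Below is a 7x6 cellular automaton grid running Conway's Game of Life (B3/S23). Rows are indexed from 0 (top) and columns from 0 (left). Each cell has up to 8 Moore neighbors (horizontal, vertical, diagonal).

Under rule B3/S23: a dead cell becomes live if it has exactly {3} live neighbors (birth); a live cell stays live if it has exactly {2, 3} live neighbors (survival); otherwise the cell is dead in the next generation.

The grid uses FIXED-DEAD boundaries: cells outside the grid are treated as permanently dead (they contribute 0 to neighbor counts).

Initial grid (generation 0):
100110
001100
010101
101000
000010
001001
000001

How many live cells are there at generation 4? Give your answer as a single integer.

Simulating step by step:
Generation 0 (given above): 14 live cells
Generation 1: 15 live cells
001110
010000
010110
011110
010100
000011
000000
Generation 2: 11 live cells
001100
010000
110010
110000
010001
000010
000000
Generation 3: 8 live cells
001000
110100
001000
001000
110000
000000
000000
Generation 4: 8 live cells
011000
010100
001100
001000
010000
000000
000000
Population at generation 4: 8

Answer: 8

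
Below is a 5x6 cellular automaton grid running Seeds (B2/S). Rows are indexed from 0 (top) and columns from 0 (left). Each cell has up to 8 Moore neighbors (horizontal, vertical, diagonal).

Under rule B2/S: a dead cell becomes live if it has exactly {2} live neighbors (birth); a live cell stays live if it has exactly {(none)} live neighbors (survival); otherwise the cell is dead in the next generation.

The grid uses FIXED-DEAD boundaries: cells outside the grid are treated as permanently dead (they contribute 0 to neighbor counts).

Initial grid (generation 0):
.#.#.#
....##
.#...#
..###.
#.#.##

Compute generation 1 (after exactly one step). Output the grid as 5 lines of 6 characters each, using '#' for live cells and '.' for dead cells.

Answer: ..#...
##.#..
......
#.....
......

Derivation:
Simulating step by step:
Generation 0 (given above): 14 live cells
Generation 1: 5 live cells
(generation 1 grid is the final answer)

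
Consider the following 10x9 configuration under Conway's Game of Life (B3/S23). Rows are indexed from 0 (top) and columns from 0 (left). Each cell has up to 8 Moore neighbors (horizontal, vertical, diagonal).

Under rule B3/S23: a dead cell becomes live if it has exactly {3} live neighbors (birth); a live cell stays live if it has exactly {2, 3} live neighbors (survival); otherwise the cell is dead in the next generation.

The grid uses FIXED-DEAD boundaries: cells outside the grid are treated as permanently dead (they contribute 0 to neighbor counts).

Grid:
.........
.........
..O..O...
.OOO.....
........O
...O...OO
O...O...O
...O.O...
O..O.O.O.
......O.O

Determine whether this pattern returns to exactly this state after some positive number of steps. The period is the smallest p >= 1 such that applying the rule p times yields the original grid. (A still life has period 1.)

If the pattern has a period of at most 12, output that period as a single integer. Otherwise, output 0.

Simulating and comparing each generation to the original:
Gen 0 (original, given above): 20 live cells
Gen 1: 22 live cells, differs from original
Gen 2: 23 live cells, differs from original
Gen 3: 25 live cells, differs from original
Gen 4: 23 live cells, differs from original
Gen 5: 21 live cells, differs from original
Gen 6: 17 live cells, differs from original
Gen 7: 21 live cells, differs from original
Gen 8: 15 live cells, differs from original
Gen 9: 16 live cells, differs from original
Gen 10: 13 live cells, differs from original
Gen 11: 16 live cells, differs from original
Gen 12: 18 live cells, differs from original
No period found within 12 steps.

Answer: 0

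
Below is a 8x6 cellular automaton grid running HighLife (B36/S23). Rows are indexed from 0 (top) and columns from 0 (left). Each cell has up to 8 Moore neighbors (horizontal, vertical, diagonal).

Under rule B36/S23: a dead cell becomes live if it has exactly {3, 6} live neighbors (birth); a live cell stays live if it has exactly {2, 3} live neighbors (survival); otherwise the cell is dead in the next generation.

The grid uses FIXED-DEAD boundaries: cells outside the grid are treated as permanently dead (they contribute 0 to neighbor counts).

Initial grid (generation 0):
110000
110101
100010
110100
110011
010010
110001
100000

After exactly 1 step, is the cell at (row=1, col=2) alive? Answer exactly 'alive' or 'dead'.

Answer: alive

Derivation:
Simulating step by step:
Generation 0 (given above): 21 live cells
Generation 1: 19 live cells
111000
001010
000110
001101
000111
001010
110000
110000

Cell (1,2) at generation 1: 1 -> alive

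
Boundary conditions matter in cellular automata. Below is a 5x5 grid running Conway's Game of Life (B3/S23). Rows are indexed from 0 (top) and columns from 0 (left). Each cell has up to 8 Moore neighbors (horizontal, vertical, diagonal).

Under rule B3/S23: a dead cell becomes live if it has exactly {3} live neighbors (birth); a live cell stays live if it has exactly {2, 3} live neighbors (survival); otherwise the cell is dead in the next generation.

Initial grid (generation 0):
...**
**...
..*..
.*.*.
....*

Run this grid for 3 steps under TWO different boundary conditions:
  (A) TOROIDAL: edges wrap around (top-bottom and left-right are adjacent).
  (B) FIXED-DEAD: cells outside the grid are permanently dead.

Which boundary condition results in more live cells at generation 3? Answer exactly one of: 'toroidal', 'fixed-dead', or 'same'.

Under TOROIDAL boundary, generation 3:
.*...
.....
.*...
*.*.*
*.*..
Population = 7

Under FIXED-DEAD boundary, generation 3:
.***.
.***.
.....
..*..
..*..
Population = 8

Comparison: toroidal=7, fixed-dead=8 -> fixed-dead

Answer: fixed-dead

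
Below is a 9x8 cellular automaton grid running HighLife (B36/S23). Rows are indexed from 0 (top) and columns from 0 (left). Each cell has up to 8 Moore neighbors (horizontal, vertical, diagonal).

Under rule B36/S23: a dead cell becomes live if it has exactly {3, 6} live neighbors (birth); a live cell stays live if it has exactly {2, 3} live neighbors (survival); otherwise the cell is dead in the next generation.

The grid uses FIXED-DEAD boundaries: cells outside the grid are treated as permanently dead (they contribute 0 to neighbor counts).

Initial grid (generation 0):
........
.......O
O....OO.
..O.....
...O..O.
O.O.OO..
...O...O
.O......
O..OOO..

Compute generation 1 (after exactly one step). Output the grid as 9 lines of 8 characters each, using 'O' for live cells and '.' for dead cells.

Simulating step by step:
Generation 0 (given above): 18 live cells
Generation 1: 20 live cells
(generation 1 grid is the final answer)

Answer: ........
......O.
......O.
.....OO.
.OOOOO..
..O.OOO.
.OOOO...
..OO....
....O...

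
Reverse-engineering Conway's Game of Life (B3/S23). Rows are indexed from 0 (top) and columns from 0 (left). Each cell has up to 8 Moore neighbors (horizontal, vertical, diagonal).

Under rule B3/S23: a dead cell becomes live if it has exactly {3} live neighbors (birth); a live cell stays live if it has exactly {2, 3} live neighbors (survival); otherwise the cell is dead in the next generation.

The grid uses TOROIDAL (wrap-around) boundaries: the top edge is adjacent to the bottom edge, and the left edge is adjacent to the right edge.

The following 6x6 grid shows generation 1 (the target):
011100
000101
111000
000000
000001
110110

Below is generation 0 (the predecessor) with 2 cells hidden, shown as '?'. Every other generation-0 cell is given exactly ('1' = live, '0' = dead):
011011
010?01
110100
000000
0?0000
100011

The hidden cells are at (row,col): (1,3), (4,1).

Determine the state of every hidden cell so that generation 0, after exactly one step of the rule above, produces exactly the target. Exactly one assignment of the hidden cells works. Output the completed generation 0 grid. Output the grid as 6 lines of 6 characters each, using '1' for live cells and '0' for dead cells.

Answer: 011011
010001
110100
000000
000000
100011

Derivation:
Hidden generation-0 cells (in order): (1,3), (4,1).
A hidden cell only influences target cells in its own 3x3 neighborhood. Try each of the 2^2 = 4 assignments, step the completed generation 0 forward once under B3/S23, and compare with the target:
  (1,3)=0 (4,1)=0 -> step reproduces the target at every cell -> ACCEPT
  (1,3)=0 (4,1)=1 -> step gives (3,0)='1' but target has '0' -> reject
  (1,3)=1 (4,1)=0 -> step gives (0,3)='0' but target has '1' -> reject
  (1,3)=1 (4,1)=1 -> step gives (0,3)='0' but target has '1' -> reject
Unique solution: (1,3)=dead, (4,1)=dead.
Check: live-neighbor counts of every cell in the completed generation 0:
632345
645343
323022
222111
210123
332334
Applying B3/S23 to generation 0 with these counts gives:
011100
000101
111000
000000
000001
110110
which matches the target exactly.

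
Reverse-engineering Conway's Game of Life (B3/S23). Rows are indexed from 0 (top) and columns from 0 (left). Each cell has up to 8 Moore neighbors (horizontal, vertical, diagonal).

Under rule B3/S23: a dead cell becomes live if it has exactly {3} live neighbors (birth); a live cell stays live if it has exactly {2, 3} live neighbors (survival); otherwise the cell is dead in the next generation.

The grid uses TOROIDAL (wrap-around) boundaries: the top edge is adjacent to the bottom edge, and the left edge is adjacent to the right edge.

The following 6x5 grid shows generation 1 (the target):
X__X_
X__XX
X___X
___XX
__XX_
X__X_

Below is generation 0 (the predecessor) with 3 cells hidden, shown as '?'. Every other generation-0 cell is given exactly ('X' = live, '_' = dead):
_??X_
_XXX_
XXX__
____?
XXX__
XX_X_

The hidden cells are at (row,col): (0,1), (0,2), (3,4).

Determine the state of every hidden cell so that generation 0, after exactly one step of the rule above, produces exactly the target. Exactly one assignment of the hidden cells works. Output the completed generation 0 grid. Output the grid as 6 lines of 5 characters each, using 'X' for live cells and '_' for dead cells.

Answer: ___X_
_XXX_
XXX__
____X
XXX__
XX_X_

Derivation:
Hidden generation-0 cells (in order): (0,1), (0,2), (3,4).
A hidden cell only influences target cells in its own 3x3 neighborhood. Try each of the 2^3 = 8 assignments, step the completed generation 0 forward once under B3/S23, and compare with the target:
  (0,1)=_ (0,2)=_ (3,4)=_ -> step gives (2,3)='X' but target has '_' -> reject
  (0,1)=_ (0,2)=_ (3,4)=X -> step reproduces the target at every cell -> ACCEPT
  (0,1)=_ (0,2)=X (3,4)=_ -> step gives (0,3)='_' but target has 'X' -> reject
  (0,1)=_ (0,2)=X (3,4)=X -> step gives (0,3)='_' but target has 'X' -> reject
  (0,1)=X (0,2)=_ (3,4)=_ -> step gives (0,0)='_' but target has 'X' -> reject
  (0,1)=X (0,2)=_ (3,4)=X -> step gives (0,0)='_' but target has 'X' -> reject
  (0,1)=X (0,2)=X (3,4)=_ -> step gives (0,0)='_' but target has 'X' -> reject
  (0,1)=X (0,2)=X (3,4)=X -> step gives (0,0)='_' but target has 'X' -> reject
Unique solution: (0,1)=dead, (0,2)=dead, (3,4)=live.
Check: live-neighbor counts of every cell in the completed generation 0:
34634
34533
34443
56432
44334
34524
Applying B3/S23 to generation 0 with these counts gives:
X__X_
X__XX
X___X
___XX
__XX_
X__X_
which matches the target exactly.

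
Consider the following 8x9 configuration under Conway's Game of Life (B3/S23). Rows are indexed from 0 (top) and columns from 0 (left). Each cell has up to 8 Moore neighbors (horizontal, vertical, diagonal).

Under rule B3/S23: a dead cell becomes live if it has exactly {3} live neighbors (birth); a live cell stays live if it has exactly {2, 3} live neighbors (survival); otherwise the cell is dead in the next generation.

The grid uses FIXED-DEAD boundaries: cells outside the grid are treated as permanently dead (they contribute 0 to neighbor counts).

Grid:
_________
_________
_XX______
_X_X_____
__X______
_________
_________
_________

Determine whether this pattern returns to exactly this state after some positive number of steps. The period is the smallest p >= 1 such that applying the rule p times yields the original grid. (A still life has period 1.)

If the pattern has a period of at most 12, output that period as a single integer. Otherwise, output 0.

Answer: 1

Derivation:
Simulating and comparing each generation to the original:
Gen 0 (original, given above): 5 live cells
Gen 1: 5 live cells, MATCHES original -> period = 1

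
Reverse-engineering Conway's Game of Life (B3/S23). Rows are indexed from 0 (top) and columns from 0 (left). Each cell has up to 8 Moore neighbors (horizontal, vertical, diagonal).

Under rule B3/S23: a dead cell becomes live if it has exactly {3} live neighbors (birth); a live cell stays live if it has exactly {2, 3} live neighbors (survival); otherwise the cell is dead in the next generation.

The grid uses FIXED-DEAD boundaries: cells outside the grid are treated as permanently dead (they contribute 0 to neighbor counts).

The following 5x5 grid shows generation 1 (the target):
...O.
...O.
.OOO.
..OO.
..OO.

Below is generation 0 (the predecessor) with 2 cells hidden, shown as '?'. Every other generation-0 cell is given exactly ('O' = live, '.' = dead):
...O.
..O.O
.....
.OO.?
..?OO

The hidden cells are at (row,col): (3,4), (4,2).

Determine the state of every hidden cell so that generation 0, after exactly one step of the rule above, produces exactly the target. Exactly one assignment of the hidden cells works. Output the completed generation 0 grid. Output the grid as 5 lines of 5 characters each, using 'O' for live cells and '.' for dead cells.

Hidden generation-0 cells (in order): (3,4), (4,2).
A hidden cell only influences target cells in its own 3x3 neighborhood. Try each of the 2^2 = 4 assignments, step the completed generation 0 forward once under B3/S23, and compare with the target:
  (3,4)=. (4,2)=. -> step reproduces the target at every cell -> ACCEPT
  (3,4)=. (4,2)=O -> step gives (3,1)='O' but target has '.' -> reject
  (3,4)=O (4,2)=. -> step gives (2,3)='.' but target has 'O' -> reject
  (3,4)=O (4,2)=O -> step gives (2,3)='.' but target has 'O' -> reject
Unique solution: (3,4)=dead, (4,2)=dead.
Check: live-neighbor counts of every cell in the completed generation 0:
01222
01131
13331
11232
12321
Applying B3/S23 to generation 0 with these counts gives:
...O.
...O.
.OOO.
..OO.
..OO.
which matches the target exactly.

Answer: ...O.
..O.O
.....
.OO..
...OO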